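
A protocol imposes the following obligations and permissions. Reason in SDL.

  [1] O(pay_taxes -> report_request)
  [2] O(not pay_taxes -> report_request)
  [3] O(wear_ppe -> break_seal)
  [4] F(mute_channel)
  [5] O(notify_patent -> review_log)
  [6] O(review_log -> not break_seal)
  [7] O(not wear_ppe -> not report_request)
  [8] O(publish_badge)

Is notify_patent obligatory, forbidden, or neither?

Premises 2 and 1 are O(not pay_taxes -> report_request) and O(pay_taxes -> report_request); every ideal world satisfies not pay_taxes or pay_taxes, so in either case report_request holds — hence O(report_request).
Premise 7, O(not wear_ppe -> not report_request), contraposes to O(report_request -> wear_ppe); with O(report_request) we get O(wear_ppe).
Applying K to premise 3 (O(wear_ppe -> break_seal)) and O(wear_ppe) yields O(break_seal).
Premise 6, O(review_log -> not break_seal), contraposes to O(break_seal -> not review_log); with O(break_seal) we get O(not review_log).
Premise 5 is O(notify_patent -> review_log); contrapositively O(not review_log -> not notify_patent). Since O(not review_log) holds, K gives O(not notify_patent).
Premises 4, 8 do not contribute to this derivation.
Thus O(not notify_patent), which is F(notify_patent): notify_patent is forbidden.

Forbidden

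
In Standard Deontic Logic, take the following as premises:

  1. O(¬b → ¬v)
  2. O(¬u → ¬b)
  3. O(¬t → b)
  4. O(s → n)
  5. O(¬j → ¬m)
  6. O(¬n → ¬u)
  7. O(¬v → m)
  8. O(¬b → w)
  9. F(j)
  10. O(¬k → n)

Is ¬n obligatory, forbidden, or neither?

Forbidden

F(j) at premise 9 means O(¬j).
Premise 5 is O(¬j → ¬m); since O(¬j), deontic closure gives O(¬m).
The contrapositive of premise 7 (O(¬v → m)) is O(¬m → v), and O(¬m) is already established, so O(v).
Premise 1, O(¬b → ¬v), contraposes to O(v → b); with O(v) we get O(b).
Premise 2 is O(¬u → ¬b); contrapositively O(b → u). Since O(b) holds, K gives O(u).
Premise 6, O(¬n → ¬u), contraposes to O(u → n); with O(u) we get O(n).
Premises 3, 4, 8, 10 do not contribute to this derivation.
Thus O(n), which is F(¬n): ¬n is forbidden.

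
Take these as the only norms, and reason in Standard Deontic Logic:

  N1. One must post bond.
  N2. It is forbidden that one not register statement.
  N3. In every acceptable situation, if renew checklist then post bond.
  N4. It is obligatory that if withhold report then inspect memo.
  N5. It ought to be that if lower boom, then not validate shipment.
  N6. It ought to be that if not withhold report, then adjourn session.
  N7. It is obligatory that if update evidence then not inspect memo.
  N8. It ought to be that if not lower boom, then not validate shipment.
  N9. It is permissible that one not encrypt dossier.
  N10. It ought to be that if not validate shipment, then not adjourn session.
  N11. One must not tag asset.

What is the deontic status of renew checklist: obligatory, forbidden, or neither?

Neither

Premise 3 is O(renew_checklist → post_bond); even if O(post_bond) held, inferring O(renew_checklist) would be affirming the consequent — invalid.
No premise or chain of K-axiom applications forces O(renew_checklist), and none forces O(¬renew_checklist). So renew_checklist is neither obligatory nor forbidden under these norms.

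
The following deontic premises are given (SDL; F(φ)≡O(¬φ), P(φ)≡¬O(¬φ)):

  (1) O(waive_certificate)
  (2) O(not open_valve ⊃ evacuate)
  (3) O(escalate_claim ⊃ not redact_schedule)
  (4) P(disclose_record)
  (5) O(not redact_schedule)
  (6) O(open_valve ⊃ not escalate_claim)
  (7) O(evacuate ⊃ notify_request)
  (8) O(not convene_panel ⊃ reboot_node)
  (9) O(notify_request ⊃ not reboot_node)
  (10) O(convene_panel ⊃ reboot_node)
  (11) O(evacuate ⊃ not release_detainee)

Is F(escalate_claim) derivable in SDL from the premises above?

Yes

By case analysis on not convene_panel: premise 8 gives O(not convene_panel ⊃ reboot_node) and premise 10 gives O(convene_panel ⊃ reboot_node), so O(reboot_node) either way.
Premise 9 is O(notify_request ⊃ not reboot_node); contrapositively O(reboot_node ⊃ not notify_request). Since O(reboot_node) holds, K gives O(not notify_request).
Premise 7, O(evacuate ⊃ notify_request), contraposes to O(not notify_request ⊃ not evacuate); with O(not notify_request) we get O(not evacuate).
The contrapositive of premise 2 (O(not open_valve ⊃ evacuate)) is O(not evacuate ⊃ open_valve), and O(not evacuate) is already established, so O(open_valve).
From O(open_valve) and premise 6, O(open_valve ⊃ not escalate_claim), we obtain O(not escalate_claim).
Premises 1, 3, 4, 5, 11 do not contribute to this derivation.
So O(not escalate_claim) holds, i.e. F(escalate_claim). The claim follows.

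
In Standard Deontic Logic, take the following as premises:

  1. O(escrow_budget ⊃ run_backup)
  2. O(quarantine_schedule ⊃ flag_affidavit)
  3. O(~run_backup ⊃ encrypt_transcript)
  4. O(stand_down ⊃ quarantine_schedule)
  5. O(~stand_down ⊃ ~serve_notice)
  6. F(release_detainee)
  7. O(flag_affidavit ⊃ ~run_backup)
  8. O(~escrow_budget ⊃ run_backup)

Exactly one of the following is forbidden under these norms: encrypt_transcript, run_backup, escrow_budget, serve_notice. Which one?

Premises 1 and 8 are O(escrow_budget ⊃ run_backup) and O(~escrow_budget ⊃ run_backup); every ideal world satisfies escrow_budget or ~escrow_budget, so in either case run_backup holds — hence O(run_backup).
Premise 7, O(flag_affidavit ⊃ ~run_backup), contraposes to O(run_backup ⊃ ~flag_affidavit); with O(run_backup) we get O(~flag_affidavit).
Premise 2 is O(quarantine_schedule ⊃ flag_affidavit); contrapositively O(~flag_affidavit ⊃ ~quarantine_schedule). Since O(~flag_affidavit) holds, K gives O(~quarantine_schedule).
Premise 4, O(stand_down ⊃ quarantine_schedule), contraposes to O(~quarantine_schedule ⊃ ~stand_down); with O(~quarantine_schedule) we get O(~stand_down).
With premise 5, O(~stand_down ⊃ ~serve_notice), the K-axiom yields O(~serve_notice).
So O(~serve_notice) holds, i.e. serve_notice is forbidden. None of the other listed options is forbidden under the premises.

serve_notice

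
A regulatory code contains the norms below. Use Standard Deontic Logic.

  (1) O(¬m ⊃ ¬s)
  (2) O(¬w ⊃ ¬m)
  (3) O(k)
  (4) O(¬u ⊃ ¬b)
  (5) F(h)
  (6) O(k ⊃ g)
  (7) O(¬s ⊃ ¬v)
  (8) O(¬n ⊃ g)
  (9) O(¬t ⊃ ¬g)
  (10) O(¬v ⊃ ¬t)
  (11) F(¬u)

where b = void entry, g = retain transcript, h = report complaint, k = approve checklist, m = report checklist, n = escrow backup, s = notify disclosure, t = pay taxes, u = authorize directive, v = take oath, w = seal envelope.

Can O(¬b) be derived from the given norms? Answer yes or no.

Premise 4 is O(¬u ⊃ ¬b), but O(¬u) is not derivable from the premises, so it does not yield O(¬b).
No other premise forces O(¬b). An ideal world satisfying every premise can still have ¬b false, so O(¬b) is not derivable.

No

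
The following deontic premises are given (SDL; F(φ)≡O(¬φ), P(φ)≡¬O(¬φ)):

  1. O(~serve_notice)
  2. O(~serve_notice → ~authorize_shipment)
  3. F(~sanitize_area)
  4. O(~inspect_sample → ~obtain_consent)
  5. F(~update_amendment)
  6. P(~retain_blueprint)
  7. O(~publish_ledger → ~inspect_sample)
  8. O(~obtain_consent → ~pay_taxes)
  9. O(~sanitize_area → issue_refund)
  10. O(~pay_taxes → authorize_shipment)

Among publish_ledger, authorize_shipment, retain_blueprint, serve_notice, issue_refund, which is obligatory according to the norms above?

From premise 1 we have O(~serve_notice).
Applying K to premise 2 (O(~serve_notice → ~authorize_shipment)) and O(~serve_notice) yields O(~authorize_shipment).
The contrapositive of premise 10 (O(~pay_taxes → authorize_shipment)) is O(~authorize_shipment → pay_taxes), and O(~authorize_shipment) is already established, so O(pay_taxes).
The contrapositive of premise 8 (O(~obtain_consent → ~pay_taxes)) is O(pay_taxes → obtain_consent), and O(pay_taxes) is already established, so O(obtain_consent).
The contrapositive of premise 4 (O(~inspect_sample → ~obtain_consent)) is O(obtain_consent → inspect_sample), and O(obtain_consent) is already established, so O(inspect_sample).
Premise 7, O(~publish_ledger → ~inspect_sample), contraposes to O(inspect_sample → publish_ledger); with O(inspect_sample) we get O(publish_ledger).
So O(publish_ledger) holds — publish_ledger is obligatory. None of the other listed options is made obligatory by any chain of premises.

publish_ledger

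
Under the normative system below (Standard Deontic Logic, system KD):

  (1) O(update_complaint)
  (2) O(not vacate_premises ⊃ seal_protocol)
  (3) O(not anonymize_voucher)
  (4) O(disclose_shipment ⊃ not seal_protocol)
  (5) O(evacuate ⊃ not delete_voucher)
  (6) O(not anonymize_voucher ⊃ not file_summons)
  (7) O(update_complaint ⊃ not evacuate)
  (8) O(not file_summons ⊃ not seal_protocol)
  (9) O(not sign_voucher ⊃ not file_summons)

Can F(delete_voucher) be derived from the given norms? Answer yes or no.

No

Premise 5 is O(evacuate ⊃ not delete_voucher), but O(evacuate) is not derivable from the premises, so it does not yield O(not delete_voucher).
No other premise forces O(not delete_voucher). An ideal world satisfying every premise can still have delete_voucher true, so F(delete_voucher) is not derivable.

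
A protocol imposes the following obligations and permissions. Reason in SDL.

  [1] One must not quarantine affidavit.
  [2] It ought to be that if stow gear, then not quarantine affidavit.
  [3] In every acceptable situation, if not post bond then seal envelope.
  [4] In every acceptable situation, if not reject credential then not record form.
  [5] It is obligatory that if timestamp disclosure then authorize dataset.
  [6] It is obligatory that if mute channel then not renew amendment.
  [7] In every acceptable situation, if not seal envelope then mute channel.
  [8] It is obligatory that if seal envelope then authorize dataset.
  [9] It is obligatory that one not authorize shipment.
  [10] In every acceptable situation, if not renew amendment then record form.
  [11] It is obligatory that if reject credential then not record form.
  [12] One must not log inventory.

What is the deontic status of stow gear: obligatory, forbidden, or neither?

Premise 2 is O(stow_gear → ¬quarantine_affidavit); even if O(¬quarantine_affidavit) held, inferring O(stow_gear) would be affirming the consequent — invalid.
No premise or chain of K-axiom applications forces O(stow_gear), and none forces O(¬stow_gear). So stow_gear is neither obligatory nor forbidden under these norms.

Neither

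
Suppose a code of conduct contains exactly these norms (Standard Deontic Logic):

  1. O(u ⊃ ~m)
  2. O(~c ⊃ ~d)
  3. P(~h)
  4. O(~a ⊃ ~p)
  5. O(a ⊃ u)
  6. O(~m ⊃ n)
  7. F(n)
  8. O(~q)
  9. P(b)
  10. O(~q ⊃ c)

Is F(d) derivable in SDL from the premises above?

Premise 2 is O(~c ⊃ ~d), but O(~c) is not derivable from the premises, so it does not yield O(~d).
No other premise forces O(~d). An ideal world satisfying every premise can still have d true, so F(d) is not derivable.

No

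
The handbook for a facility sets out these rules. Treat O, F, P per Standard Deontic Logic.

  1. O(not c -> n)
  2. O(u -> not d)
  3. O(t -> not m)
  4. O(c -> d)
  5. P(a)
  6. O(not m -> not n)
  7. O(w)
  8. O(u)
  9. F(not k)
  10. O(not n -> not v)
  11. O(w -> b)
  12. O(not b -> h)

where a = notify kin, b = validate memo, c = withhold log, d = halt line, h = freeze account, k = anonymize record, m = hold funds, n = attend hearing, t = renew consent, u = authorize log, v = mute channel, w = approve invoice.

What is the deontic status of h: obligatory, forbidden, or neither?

Neither

Premise 12 is O(not b -> h), but O(not b) is not derivable from the premises, so it does not yield O(h).
No premise or chain of K-axiom applications forces O(h), and none forces O(not h). So h is neither obligatory nor forbidden under these norms.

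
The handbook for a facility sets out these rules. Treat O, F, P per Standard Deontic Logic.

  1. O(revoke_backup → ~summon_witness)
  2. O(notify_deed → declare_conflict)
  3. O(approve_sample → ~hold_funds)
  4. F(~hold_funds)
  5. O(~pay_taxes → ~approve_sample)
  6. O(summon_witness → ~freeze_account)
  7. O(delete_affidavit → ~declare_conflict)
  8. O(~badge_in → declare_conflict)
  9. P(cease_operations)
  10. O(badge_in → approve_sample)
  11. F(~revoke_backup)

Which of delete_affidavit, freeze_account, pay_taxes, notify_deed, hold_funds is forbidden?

delete_affidavit

Premise 4, F(~hold_funds), is equivalent to O(hold_funds).
The contrapositive of premise 3 (O(approve_sample → ~hold_funds)) is O(hold_funds → ~approve_sample), and O(hold_funds) is already established, so O(~approve_sample).
Premise 10, O(badge_in → approve_sample), contraposes to O(~approve_sample → ~badge_in); with O(~approve_sample) we get O(~badge_in).
With premise 8, O(~badge_in → declare_conflict), the K-axiom yields O(declare_conflict).
Premise 7, O(delete_affidavit → ~declare_conflict), contraposes to O(declare_conflict → ~delete_affidavit); with O(declare_conflict) we get O(~delete_affidavit).
So O(~delete_affidavit) holds, i.e. delete_affidavit is forbidden. None of the other listed options is forbidden under the premises.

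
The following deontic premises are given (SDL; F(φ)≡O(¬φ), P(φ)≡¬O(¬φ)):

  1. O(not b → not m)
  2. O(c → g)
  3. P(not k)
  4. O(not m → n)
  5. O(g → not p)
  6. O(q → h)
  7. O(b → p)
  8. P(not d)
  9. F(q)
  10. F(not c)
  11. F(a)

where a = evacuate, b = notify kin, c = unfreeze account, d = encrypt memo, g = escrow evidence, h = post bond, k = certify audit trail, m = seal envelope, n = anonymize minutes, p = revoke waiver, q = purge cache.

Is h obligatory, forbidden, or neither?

Neither

Premise 6 is O(q → h), but O(q) is not derivable from the premises, so it does not yield O(h).
No premise or chain of K-axiom applications forces O(h), and none forces O(not h). So h is neither obligatory nor forbidden under these norms.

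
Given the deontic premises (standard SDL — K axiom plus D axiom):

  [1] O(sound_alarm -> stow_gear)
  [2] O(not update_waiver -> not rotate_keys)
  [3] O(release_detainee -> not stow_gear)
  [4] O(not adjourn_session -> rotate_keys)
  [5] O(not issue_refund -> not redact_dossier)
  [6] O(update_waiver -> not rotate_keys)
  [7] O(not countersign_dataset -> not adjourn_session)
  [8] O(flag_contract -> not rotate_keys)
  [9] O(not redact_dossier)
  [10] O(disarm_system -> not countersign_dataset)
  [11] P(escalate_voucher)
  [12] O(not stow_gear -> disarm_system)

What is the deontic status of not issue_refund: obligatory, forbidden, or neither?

Neither

Premise 5 is O(not issue_refund -> not redact_dossier); even if O(not redact_dossier) held, inferring O(not issue_refund) would be affirming the consequent — invalid.
No premise or chain of K-axiom applications forces O(not issue_refund), and none forces O(issue_refund). So not issue_refund is neither obligatory nor forbidden under these norms.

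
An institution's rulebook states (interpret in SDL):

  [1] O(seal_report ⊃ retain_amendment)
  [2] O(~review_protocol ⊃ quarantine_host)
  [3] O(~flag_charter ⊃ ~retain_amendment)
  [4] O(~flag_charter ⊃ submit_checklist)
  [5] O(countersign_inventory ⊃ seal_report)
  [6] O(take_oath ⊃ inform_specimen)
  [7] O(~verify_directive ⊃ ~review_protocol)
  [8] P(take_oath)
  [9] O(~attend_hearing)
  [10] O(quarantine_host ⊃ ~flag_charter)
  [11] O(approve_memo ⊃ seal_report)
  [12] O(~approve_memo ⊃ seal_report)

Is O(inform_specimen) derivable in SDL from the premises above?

No

Premise 6 is O(take_oath ⊃ inform_specimen), but O(take_oath) is not derivable from the premises (the permission P(take_oath) asserts only ~O(~take_oath), not O(take_oath)), so it does not yield O(inform_specimen).
No other premise forces O(inform_specimen). An ideal world satisfying every premise can still have inform_specimen false, so O(inform_specimen) is not derivable.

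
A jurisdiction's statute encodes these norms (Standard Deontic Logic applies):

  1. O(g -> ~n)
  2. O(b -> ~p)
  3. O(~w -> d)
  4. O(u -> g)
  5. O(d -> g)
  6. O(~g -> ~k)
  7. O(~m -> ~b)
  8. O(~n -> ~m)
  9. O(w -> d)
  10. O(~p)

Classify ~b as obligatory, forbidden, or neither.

Premises 9 and 3 are O(w -> d) and O(~w -> d); every ideal world satisfies w or ~w, so in either case d holds — hence O(d).
Premise 5 is O(d -> g); since O(d), deontic closure gives O(g).
Premise 1 is O(g -> ~n); since O(g), deontic closure gives O(~n).
From O(~n) and premise 8, O(~n -> ~m), we obtain O(~m).
Applying K to premise 7 (O(~m -> ~b)) and O(~m) yields O(~b).
Premises 2, 4, 6, 10 do not contribute to this derivation.
Hence ~b is obligatory.

Obligatory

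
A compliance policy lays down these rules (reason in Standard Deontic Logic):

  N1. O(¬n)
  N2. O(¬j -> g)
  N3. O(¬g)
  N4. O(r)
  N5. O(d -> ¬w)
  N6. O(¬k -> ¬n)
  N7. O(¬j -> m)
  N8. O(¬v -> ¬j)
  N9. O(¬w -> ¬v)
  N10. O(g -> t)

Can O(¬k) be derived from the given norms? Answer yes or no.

Premise 6 is O(¬k -> ¬n); even if O(¬n) held, inferring O(¬k) would be affirming the consequent — invalid.
No other premise forces O(¬k). An ideal world satisfying every premise can still have ¬k false, so O(¬k) is not derivable.

No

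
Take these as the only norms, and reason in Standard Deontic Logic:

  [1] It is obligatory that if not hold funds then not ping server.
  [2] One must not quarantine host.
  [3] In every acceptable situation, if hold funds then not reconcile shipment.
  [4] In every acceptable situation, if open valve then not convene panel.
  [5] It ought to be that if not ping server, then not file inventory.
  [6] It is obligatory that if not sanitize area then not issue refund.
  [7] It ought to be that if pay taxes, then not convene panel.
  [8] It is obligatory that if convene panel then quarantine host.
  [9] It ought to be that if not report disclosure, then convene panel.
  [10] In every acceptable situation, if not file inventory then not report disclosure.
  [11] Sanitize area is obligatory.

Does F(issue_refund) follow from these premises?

No

Premise 6 is O(¬sanitize_area → ¬issue_refund), but O(¬sanitize_area) is not derivable from the premises, so it does not yield O(¬issue_refund).
No other premise forces O(¬issue_refund). An ideal world satisfying every premise can still have issue_refund true, so F(issue_refund) is not derivable.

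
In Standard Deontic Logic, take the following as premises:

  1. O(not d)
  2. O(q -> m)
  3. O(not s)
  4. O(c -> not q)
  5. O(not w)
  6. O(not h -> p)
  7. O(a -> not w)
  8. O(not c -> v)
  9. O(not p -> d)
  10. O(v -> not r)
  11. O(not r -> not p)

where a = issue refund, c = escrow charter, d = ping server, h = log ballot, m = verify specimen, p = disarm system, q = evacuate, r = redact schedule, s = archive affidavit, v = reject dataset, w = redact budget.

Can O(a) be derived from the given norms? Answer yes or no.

No

Premise 7 is O(a -> not w); even if O(not w) held, inferring O(a) would be affirming the consequent — invalid.
No other premise forces O(a). An ideal world satisfying every premise can still have a false, so O(a) is not derivable.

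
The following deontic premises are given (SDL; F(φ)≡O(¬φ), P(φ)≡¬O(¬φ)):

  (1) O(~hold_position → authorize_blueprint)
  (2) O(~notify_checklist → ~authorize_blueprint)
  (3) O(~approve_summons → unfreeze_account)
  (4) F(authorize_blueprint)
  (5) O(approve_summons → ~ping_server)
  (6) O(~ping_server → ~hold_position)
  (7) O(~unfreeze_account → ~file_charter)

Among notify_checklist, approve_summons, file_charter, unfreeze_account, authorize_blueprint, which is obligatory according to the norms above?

unfreeze_account

Premise 4 is F(authorize_blueprint), i.e. O(~authorize_blueprint).
The contrapositive of premise 1 (O(~hold_position → authorize_blueprint)) is O(~authorize_blueprint → hold_position), and O(~authorize_blueprint) is already established, so O(hold_position).
Premise 6 is O(~ping_server → ~hold_position); contrapositively O(hold_position → ping_server). Since O(hold_position) holds, K gives O(ping_server).
Premise 5 is O(approve_summons → ~ping_server); contrapositively O(ping_server → ~approve_summons). Since O(ping_server) holds, K gives O(~approve_summons).
From O(~approve_summons) and premise 3, O(~approve_summons → unfreeze_account), we obtain O(unfreeze_account).
So O(unfreeze_account) holds — unfreeze_account is obligatory. None of the other listed options is made obligatory by any chain of premises.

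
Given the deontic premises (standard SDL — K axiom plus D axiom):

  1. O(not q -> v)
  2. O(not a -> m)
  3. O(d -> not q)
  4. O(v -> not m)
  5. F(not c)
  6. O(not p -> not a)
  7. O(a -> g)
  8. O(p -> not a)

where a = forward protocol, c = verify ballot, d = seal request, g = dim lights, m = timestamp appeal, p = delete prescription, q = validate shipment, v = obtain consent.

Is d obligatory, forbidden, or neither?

Forbidden

Premises 8 and 6 cover both cases: O(p -> not a) and O(not p -> not a). Since p ∨ not p is a tautology, O(not a) follows.
Premise 2 is O(not a -> m); since O(not a), deontic closure gives O(m).
Premise 4, O(v -> not m), contraposes to O(m -> not v); with O(m) we get O(not v).
Premise 1 is O(not q -> v); contrapositively O(not v -> q). Since O(not v) holds, K gives O(q).
Premise 3, O(d -> not q), contraposes to O(q -> not d); with O(q) we get O(not d).
Premises 5, 7 do not contribute to this derivation.
Thus O(not d), which is F(d): d is forbidden.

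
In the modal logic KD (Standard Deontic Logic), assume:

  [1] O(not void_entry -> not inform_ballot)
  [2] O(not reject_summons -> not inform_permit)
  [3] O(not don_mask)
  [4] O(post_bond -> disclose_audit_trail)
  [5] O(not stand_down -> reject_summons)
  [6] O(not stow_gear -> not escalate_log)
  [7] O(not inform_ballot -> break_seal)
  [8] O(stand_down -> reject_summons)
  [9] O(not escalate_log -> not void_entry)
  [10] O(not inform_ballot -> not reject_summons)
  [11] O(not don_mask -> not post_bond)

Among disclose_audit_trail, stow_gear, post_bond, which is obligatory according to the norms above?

stow_gear

Premises 5 and 8 cover both cases: O(not stand_down -> reject_summons) and O(stand_down -> reject_summons). Since not stand_down ∨ stand_down is a tautology, O(reject_summons) follows.
The contrapositive of premise 10 (O(not inform_ballot -> not reject_summons)) is O(reject_summons -> inform_ballot), and O(reject_summons) is already established, so O(inform_ballot).
The contrapositive of premise 1 (O(not void_entry -> not inform_ballot)) is O(inform_ballot -> void_entry), and O(inform_ballot) is already established, so O(void_entry).
Premise 9 is O(not escalate_log -> not void_entry); contrapositively O(void_entry -> escalate_log). Since O(void_entry) holds, K gives O(escalate_log).
Premise 6, O(not stow_gear -> not escalate_log), contraposes to O(escalate_log -> stow_gear); with O(escalate_log) we get O(stow_gear).
So O(stow_gear) holds — stow_gear is obligatory. None of the other listed options is made obligatory by any chain of premises.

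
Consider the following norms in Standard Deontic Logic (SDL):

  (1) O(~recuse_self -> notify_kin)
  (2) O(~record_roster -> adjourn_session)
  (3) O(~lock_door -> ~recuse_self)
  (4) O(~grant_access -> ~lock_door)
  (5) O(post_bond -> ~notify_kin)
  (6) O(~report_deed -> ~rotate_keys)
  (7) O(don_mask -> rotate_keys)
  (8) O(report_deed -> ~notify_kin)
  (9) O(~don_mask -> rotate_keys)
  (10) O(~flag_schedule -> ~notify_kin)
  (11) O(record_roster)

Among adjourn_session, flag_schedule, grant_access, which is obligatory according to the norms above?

By case analysis on don_mask: premise 7 gives O(don_mask -> rotate_keys) and premise 9 gives O(~don_mask -> rotate_keys), so O(rotate_keys) either way.
Premise 6, O(~report_deed -> ~rotate_keys), contraposes to O(rotate_keys -> report_deed); with O(rotate_keys) we get O(report_deed).
Premise 8 is O(report_deed -> ~notify_kin); since O(report_deed), deontic closure gives O(~notify_kin).
Premise 1, O(~recuse_self -> notify_kin), contraposes to O(~notify_kin -> recuse_self); with O(~notify_kin) we get O(recuse_self).
The contrapositive of premise 3 (O(~lock_door -> ~recuse_self)) is O(recuse_self -> lock_door), and O(recuse_self) is already established, so O(lock_door).
Premise 4 is O(~grant_access -> ~lock_door); contrapositively O(lock_door -> grant_access). Since O(lock_door) holds, K gives O(grant_access).
So O(grant_access) holds — grant_access is obligatory. None of the other listed options is made obligatory by any chain of premises.

grant_access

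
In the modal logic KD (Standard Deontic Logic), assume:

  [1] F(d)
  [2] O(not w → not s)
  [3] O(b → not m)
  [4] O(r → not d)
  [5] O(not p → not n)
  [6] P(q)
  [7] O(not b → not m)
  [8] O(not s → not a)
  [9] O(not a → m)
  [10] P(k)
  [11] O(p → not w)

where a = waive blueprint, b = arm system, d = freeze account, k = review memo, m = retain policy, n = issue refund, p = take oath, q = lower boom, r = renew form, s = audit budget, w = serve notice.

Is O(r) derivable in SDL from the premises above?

Premise 4 is O(r → not d); even if O(not d) held, inferring O(r) would be affirming the consequent — invalid.
No other premise forces O(r). An ideal world satisfying every premise can still have r false, so O(r) is not derivable.

No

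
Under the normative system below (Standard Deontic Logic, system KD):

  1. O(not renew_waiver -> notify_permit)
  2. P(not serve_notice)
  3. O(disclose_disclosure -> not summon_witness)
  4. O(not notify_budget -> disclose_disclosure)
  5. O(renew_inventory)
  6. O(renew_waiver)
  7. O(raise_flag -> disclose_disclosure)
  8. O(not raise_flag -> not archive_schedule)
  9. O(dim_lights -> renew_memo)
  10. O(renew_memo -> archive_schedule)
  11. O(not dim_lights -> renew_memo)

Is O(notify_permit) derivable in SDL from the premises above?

No

Premise 1 is O(not renew_waiver -> notify_permit), but O(not renew_waiver) is not derivable from the premises, so it does not yield O(notify_permit).
No other premise forces O(notify_permit). An ideal world satisfying every premise can still have notify_permit false, so O(notify_permit) is not derivable.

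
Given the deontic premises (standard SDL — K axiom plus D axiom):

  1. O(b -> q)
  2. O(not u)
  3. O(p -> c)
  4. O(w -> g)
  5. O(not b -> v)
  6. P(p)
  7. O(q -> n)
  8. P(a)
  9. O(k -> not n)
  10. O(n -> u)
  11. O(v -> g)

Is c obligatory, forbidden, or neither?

Neither

Premise 3 is O(p -> c), but O(p) is not derivable from the premises (the permission P(p) asserts only not O(not p), not O(p)), so it does not yield O(c).
No premise or chain of K-axiom applications forces O(c), and none forces O(not c). So c is neither obligatory nor forbidden under these norms.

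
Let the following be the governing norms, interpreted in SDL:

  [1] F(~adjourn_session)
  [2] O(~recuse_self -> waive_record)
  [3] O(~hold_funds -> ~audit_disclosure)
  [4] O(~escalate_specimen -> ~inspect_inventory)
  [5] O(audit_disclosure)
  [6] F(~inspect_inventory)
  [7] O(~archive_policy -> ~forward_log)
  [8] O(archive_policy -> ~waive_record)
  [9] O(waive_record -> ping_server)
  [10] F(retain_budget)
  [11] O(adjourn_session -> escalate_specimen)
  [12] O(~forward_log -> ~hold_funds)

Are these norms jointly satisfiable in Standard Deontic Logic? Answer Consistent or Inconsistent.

Premise 4 is O(~escalate_specimen -> ~inspect_inventory), but O(~escalate_specimen) is not derivable from the premises, so it does not yield O(~inspect_inventory).
So O(~inspect_inventory) is not derivable, and the apparent clash with O(inspect_inventory) does not arise.
A world satisfying every obligation exists (e.g. adjourn_session=true, archive_policy=true, audit_disclosure=true, escalate_specimen=true, forward_log=true, hold_funds=true, inspect_inventory=true, ping_server=false, recuse_self=true, retain_budget=false, waive_record=false); no atom is both obligatory and forbidden, so the set is consistent.

Consistent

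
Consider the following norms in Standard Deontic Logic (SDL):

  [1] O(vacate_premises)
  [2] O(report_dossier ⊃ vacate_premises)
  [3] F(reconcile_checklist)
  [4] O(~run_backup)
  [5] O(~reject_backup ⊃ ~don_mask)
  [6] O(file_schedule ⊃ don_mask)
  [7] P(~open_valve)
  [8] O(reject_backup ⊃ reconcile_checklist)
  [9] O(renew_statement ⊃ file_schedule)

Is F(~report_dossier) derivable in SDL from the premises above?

Premise 2 is O(report_dossier ⊃ vacate_premises); even if O(vacate_premises) held, inferring O(report_dossier) would be affirming the consequent — invalid.
No other premise forces O(report_dossier). An ideal world satisfying every premise can still have ~report_dossier true, so F(~report_dossier) is not derivable.

No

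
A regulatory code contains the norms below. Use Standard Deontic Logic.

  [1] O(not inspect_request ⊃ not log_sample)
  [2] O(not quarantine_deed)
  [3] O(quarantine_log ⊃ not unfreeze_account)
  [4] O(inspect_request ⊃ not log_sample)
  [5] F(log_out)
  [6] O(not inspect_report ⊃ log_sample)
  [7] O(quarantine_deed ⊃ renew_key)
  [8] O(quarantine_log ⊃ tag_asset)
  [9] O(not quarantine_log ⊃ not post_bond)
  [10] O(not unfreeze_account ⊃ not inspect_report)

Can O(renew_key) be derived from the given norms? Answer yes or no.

No

Premise 7 is O(quarantine_deed ⊃ renew_key), but O(quarantine_deed) is not derivable from the premises, so it does not yield O(renew_key).
No other premise forces O(renew_key). An ideal world satisfying every premise can still have renew_key false, so O(renew_key) is not derivable.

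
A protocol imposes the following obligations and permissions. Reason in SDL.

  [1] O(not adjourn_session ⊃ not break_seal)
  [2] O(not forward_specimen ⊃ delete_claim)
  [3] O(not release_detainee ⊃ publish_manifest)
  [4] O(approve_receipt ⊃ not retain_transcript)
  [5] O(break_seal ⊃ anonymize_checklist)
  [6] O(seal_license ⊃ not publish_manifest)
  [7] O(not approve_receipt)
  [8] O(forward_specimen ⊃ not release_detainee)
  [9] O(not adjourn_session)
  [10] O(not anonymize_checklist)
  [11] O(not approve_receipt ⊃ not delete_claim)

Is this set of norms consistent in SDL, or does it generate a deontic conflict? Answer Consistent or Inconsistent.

Premise 5 is O(break_seal ⊃ anonymize_checklist), but O(break_seal) is not derivable from the premises, so it does not yield O(anonymize_checklist).
So O(anonymize_checklist) is not derivable, and the apparent clash with O(not anonymize_checklist) does not arise.
A world satisfying every obligation exists (e.g. adjourn_session=false, anonymize_checklist=false, approve_receipt=false, break_seal=false, delete_claim=false, forward_specimen=true, publish_manifest=true, release_detainee=false, retain_transcript=false, seal_license=false); no atom is both obligatory and forbidden, so the set is consistent.

Consistent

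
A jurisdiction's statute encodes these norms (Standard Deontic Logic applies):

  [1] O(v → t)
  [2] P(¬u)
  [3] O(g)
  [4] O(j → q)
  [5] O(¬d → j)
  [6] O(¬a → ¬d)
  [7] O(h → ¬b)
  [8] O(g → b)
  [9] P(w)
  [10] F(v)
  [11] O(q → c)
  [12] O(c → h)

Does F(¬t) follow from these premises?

Premise 1 is O(v → t), but O(v) is not derivable from the premises, so it does not yield O(t).
No other premise forces O(t). An ideal world satisfying every premise can still have ¬t true, so F(¬t) is not derivable.

No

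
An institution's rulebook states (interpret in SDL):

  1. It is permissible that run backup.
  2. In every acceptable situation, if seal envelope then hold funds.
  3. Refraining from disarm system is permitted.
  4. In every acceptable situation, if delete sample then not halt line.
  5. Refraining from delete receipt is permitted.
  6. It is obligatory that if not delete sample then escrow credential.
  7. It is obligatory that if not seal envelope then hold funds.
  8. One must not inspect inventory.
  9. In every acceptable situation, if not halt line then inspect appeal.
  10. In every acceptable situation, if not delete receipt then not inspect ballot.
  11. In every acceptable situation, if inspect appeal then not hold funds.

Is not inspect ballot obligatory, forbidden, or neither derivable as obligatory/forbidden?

Premise 10 is O(¬delete_receipt → ¬inspect_ballot), but O(¬delete_receipt) is not derivable from the premises (the permission P(¬delete_receipt) asserts only ¬O(delete_receipt), not O(¬delete_receipt)), so it does not yield O(¬inspect_ballot).
No premise or chain of K-axiom applications forces O(¬inspect_ballot), and none forces O(inspect_ballot). So ¬inspect_ballot is neither obligatory nor forbidden under these norms.

Neither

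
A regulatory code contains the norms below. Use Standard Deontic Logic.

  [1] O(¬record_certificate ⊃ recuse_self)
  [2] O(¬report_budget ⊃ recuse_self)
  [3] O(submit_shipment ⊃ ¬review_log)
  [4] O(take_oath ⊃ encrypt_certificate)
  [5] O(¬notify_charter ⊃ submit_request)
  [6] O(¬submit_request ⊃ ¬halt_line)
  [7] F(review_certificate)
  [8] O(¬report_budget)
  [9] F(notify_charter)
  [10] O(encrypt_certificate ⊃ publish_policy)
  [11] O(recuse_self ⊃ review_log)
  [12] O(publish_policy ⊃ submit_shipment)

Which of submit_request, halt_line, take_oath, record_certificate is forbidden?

Premise 8 gives O(¬report_budget).
From O(¬report_budget) and premise 2, O(¬report_budget ⊃ recuse_self), we obtain O(recuse_self).
Premise 11 is O(recuse_self ⊃ review_log); since O(recuse_self), deontic closure gives O(review_log).
Premise 3 is O(submit_shipment ⊃ ¬review_log); contrapositively O(review_log ⊃ ¬submit_shipment). Since O(review_log) holds, K gives O(¬submit_shipment).
Premise 12, O(publish_policy ⊃ submit_shipment), contraposes to O(¬submit_shipment ⊃ ¬publish_policy); with O(¬submit_shipment) we get O(¬publish_policy).
The contrapositive of premise 10 (O(encrypt_certificate ⊃ publish_policy)) is O(¬publish_policy ⊃ ¬encrypt_certificate), and O(¬publish_policy) is already established, so O(¬encrypt_certificate).
Premise 4 is O(take_oath ⊃ encrypt_certificate); contrapositively O(¬encrypt_certificate ⊃ ¬take_oath). Since O(¬encrypt_certificate) holds, K gives O(¬take_oath).
So O(¬take_oath) holds, i.e. take_oath is forbidden. None of the other listed options is forbidden under the premises.

take_oath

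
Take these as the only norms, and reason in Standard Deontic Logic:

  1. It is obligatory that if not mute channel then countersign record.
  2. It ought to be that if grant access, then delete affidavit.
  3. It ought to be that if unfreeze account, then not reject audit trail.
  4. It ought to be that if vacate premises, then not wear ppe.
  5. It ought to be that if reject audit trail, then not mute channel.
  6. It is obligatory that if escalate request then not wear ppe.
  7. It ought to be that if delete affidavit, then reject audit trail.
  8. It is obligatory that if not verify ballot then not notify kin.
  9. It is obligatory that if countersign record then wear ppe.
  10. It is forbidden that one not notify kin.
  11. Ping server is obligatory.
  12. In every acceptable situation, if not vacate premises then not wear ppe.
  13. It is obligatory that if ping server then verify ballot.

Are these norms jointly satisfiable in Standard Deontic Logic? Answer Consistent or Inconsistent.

Premise 8 is O(¬verify_ballot → ¬notify_kin), but O(¬verify_ballot) is not derivable from the premises, so it does not yield O(¬notify_kin).
So O(¬notify_kin) is not derivable, and the apparent clash with O(notify_kin) does not arise.
A world satisfying every obligation exists (e.g. countersign_record=false, delete_affidavit=false, escalate_request=false, grant_access=false, mute_channel=true, notify_kin=true, ping_server=true, reject_audit_trail=false, unfreeze_account=false, vacate_premises=false, verify_ballot=true, wear_ppe=false); no atom is both obligatory and forbidden, so the set is consistent.

Consistent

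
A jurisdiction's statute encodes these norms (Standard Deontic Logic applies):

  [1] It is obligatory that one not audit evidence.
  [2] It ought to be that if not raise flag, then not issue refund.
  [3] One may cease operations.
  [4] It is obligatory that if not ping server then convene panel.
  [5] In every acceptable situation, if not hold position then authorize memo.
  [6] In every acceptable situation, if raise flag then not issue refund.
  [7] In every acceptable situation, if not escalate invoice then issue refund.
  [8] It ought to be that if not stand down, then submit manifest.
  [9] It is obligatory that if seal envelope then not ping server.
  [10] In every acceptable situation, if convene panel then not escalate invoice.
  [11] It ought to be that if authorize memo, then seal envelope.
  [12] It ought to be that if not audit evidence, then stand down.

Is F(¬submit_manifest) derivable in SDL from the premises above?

Premise 8 is O(¬stand_down → submit_manifest), but O(¬stand_down) is not derivable from the premises, so it does not yield O(submit_manifest).
No other premise forces O(submit_manifest). An ideal world satisfying every premise can still have ¬submit_manifest true, so F(¬submit_manifest) is not derivable.

No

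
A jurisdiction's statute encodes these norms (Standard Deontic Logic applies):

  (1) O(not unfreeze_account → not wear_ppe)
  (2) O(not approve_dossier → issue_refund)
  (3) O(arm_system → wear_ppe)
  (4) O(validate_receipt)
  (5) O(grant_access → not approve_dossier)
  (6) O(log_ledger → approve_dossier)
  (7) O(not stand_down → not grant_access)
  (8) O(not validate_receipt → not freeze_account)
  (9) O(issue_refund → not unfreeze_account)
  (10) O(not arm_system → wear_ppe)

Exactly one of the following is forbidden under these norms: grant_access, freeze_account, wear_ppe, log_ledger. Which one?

Premises 10 and 3 cover both cases: O(not arm_system → wear_ppe) and O(arm_system → wear_ppe). Since not arm_system ∨ arm_system is a tautology, O(wear_ppe) follows.
Premise 1 is O(not unfreeze_account → not wear_ppe); contrapositively O(wear_ppe → unfreeze_account). Since O(wear_ppe) holds, K gives O(unfreeze_account).
Premise 9 is O(issue_refund → not unfreeze_account); contrapositively O(unfreeze_account → not issue_refund). Since O(unfreeze_account) holds, K gives O(not issue_refund).
The contrapositive of premise 2 (O(not approve_dossier → issue_refund)) is O(not issue_refund → approve_dossier), and O(not issue_refund) is already established, so O(approve_dossier).
The contrapositive of premise 5 (O(grant_access → not approve_dossier)) is O(approve_dossier → not grant_access), and O(approve_dossier) is already established, so O(not grant_access).
So O(not grant_access) holds, i.e. grant_access is forbidden. None of the other listed options is forbidden under the premises.

grant_access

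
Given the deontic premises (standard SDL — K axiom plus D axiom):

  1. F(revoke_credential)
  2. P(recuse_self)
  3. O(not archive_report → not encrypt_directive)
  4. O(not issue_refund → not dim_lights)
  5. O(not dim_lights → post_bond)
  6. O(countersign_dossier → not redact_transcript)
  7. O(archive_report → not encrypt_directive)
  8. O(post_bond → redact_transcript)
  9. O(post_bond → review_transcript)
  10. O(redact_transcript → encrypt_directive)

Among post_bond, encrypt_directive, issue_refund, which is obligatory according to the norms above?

issue_refund

Premises 3 and 7 are O(not archive_report → not encrypt_directive) and O(archive_report → not encrypt_directive); every ideal world satisfies not archive_report or archive_report, so in either case not encrypt_directive holds — hence O(not encrypt_directive).
Premise 10, O(redact_transcript → encrypt_directive), contraposes to O(not encrypt_directive → not redact_transcript); with O(not encrypt_directive) we get O(not redact_transcript).
The contrapositive of premise 8 (O(post_bond → redact_transcript)) is O(not redact_transcript → not post_bond), and O(not redact_transcript) is already established, so O(not post_bond).
The contrapositive of premise 5 (O(not dim_lights → post_bond)) is O(not post_bond → dim_lights), and O(not post_bond) is already established, so O(dim_lights).
The contrapositive of premise 4 (O(not issue_refund → not dim_lights)) is O(dim_lights → issue_refund), and O(dim_lights) is already established, so O(issue_refund).
So O(issue_refund) holds — issue_refund is obligatory. None of the other listed options is made obligatory by any chain of premises.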